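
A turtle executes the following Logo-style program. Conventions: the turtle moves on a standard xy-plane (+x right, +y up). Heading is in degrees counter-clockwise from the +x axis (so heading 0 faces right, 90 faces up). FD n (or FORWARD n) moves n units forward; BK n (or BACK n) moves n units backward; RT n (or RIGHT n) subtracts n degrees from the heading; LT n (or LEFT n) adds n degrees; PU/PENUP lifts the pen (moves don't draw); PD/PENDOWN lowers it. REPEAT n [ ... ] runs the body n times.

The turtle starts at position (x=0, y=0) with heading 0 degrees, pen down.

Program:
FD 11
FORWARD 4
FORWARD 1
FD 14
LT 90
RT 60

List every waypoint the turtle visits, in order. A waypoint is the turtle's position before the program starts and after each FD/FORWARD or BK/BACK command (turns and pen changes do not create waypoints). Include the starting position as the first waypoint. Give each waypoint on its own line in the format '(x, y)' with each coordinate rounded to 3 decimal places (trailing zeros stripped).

Executing turtle program step by step:
Start: pos=(0,0), heading=0, pen down
FD 11: (0,0) -> (11,0) [heading=0, draw]
FD 4: (11,0) -> (15,0) [heading=0, draw]
FD 1: (15,0) -> (16,0) [heading=0, draw]
FD 14: (16,0) -> (30,0) [heading=0, draw]
LT 90: heading 0 -> 90
RT 60: heading 90 -> 30
Final: pos=(30,0), heading=30, 4 segment(s) drawn
Waypoints (5 total):
(0, 0)
(11, 0)
(15, 0)
(16, 0)
(30, 0)

Answer: (0, 0)
(11, 0)
(15, 0)
(16, 0)
(30, 0)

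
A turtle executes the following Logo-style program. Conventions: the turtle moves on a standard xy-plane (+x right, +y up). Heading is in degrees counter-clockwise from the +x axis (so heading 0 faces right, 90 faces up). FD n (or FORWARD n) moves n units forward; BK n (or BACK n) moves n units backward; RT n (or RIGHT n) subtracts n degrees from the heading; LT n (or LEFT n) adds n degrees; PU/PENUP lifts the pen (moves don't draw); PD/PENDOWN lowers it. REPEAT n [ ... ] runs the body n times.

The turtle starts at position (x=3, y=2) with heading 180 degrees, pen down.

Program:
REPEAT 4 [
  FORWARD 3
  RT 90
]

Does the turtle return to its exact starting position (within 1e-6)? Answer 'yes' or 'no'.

Answer: yes

Derivation:
Executing turtle program step by step:
Start: pos=(3,2), heading=180, pen down
REPEAT 4 [
  -- iteration 1/4 --
  FD 3: (3,2) -> (0,2) [heading=180, draw]
  RT 90: heading 180 -> 90
  -- iteration 2/4 --
  FD 3: (0,2) -> (0,5) [heading=90, draw]
  RT 90: heading 90 -> 0
  -- iteration 3/4 --
  FD 3: (0,5) -> (3,5) [heading=0, draw]
  RT 90: heading 0 -> 270
  -- iteration 4/4 --
  FD 3: (3,5) -> (3,2) [heading=270, draw]
  RT 90: heading 270 -> 180
]
Final: pos=(3,2), heading=180, 4 segment(s) drawn

Start position: (3, 2)
Final position: (3, 2)
Distance = 0; < 1e-6 -> CLOSED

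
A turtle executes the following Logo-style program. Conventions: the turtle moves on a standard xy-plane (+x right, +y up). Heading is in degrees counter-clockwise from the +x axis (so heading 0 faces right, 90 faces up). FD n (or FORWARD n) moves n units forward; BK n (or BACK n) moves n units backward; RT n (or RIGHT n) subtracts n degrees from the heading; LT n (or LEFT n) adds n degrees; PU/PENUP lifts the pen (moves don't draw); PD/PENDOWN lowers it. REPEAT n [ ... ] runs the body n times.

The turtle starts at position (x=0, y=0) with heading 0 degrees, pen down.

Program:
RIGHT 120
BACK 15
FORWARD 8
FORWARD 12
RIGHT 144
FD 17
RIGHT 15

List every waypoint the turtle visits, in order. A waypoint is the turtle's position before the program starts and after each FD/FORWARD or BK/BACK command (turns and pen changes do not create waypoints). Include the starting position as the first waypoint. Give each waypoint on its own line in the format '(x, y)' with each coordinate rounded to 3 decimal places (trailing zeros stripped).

Answer: (0, 0)
(7.5, 12.99)
(3.5, 6.062)
(-2.5, -4.33)
(-4.277, 12.577)

Derivation:
Executing turtle program step by step:
Start: pos=(0,0), heading=0, pen down
RT 120: heading 0 -> 240
BK 15: (0,0) -> (7.5,12.99) [heading=240, draw]
FD 8: (7.5,12.99) -> (3.5,6.062) [heading=240, draw]
FD 12: (3.5,6.062) -> (-2.5,-4.33) [heading=240, draw]
RT 144: heading 240 -> 96
FD 17: (-2.5,-4.33) -> (-4.277,12.577) [heading=96, draw]
RT 15: heading 96 -> 81
Final: pos=(-4.277,12.577), heading=81, 4 segment(s) drawn
Waypoints (5 total):
(0, 0)
(7.5, 12.99)
(3.5, 6.062)
(-2.5, -4.33)
(-4.277, 12.577)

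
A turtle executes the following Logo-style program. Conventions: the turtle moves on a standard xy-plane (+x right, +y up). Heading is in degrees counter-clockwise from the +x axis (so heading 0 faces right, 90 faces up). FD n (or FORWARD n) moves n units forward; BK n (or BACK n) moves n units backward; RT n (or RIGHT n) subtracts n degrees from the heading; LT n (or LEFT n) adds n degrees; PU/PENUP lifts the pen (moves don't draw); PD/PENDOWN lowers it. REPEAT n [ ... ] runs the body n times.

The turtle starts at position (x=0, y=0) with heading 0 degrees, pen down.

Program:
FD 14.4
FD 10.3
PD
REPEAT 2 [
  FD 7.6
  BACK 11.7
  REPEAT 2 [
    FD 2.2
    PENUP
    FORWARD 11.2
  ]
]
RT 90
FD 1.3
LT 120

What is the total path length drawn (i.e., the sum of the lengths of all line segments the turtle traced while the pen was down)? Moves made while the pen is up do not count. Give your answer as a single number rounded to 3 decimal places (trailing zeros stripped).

Executing turtle program step by step:
Start: pos=(0,0), heading=0, pen down
FD 14.4: (0,0) -> (14.4,0) [heading=0, draw]
FD 10.3: (14.4,0) -> (24.7,0) [heading=0, draw]
PD: pen down
REPEAT 2 [
  -- iteration 1/2 --
  FD 7.6: (24.7,0) -> (32.3,0) [heading=0, draw]
  BK 11.7: (32.3,0) -> (20.6,0) [heading=0, draw]
  REPEAT 2 [
    -- iteration 1/2 --
    FD 2.2: (20.6,0) -> (22.8,0) [heading=0, draw]
    PU: pen up
    FD 11.2: (22.8,0) -> (34,0) [heading=0, move]
    -- iteration 2/2 --
    FD 2.2: (34,0) -> (36.2,0) [heading=0, move]
    PU: pen up
    FD 11.2: (36.2,0) -> (47.4,0) [heading=0, move]
  ]
  -- iteration 2/2 --
  FD 7.6: (47.4,0) -> (55,0) [heading=0, move]
  BK 11.7: (55,0) -> (43.3,0) [heading=0, move]
  REPEAT 2 [
    -- iteration 1/2 --
    FD 2.2: (43.3,0) -> (45.5,0) [heading=0, move]
    PU: pen up
    FD 11.2: (45.5,0) -> (56.7,0) [heading=0, move]
    -- iteration 2/2 --
    FD 2.2: (56.7,0) -> (58.9,0) [heading=0, move]
    PU: pen up
    FD 11.2: (58.9,0) -> (70.1,0) [heading=0, move]
  ]
]
RT 90: heading 0 -> 270
FD 1.3: (70.1,0) -> (70.1,-1.3) [heading=270, move]
LT 120: heading 270 -> 30
Final: pos=(70.1,-1.3), heading=30, 5 segment(s) drawn

Segment lengths:
  seg 1: (0,0) -> (14.4,0), length = 14.4
  seg 2: (14.4,0) -> (24.7,0), length = 10.3
  seg 3: (24.7,0) -> (32.3,0), length = 7.6
  seg 4: (32.3,0) -> (20.6,0), length = 11.7
  seg 5: (20.6,0) -> (22.8,0), length = 2.2
Total = 46.2

Answer: 46.2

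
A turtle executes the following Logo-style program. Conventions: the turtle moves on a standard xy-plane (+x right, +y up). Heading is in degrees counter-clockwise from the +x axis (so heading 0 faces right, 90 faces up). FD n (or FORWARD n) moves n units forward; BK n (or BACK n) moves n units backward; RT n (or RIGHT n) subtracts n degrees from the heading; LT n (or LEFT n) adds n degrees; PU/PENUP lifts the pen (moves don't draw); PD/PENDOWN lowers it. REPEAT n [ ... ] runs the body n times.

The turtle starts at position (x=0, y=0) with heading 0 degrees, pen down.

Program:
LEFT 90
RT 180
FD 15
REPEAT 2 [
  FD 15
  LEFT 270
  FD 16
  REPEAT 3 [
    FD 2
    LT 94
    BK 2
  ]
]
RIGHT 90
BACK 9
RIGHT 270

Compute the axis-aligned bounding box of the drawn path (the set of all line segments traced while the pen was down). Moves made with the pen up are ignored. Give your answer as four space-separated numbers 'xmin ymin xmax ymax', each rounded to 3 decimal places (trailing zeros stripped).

Executing turtle program step by step:
Start: pos=(0,0), heading=0, pen down
LT 90: heading 0 -> 90
RT 180: heading 90 -> 270
FD 15: (0,0) -> (0,-15) [heading=270, draw]
REPEAT 2 [
  -- iteration 1/2 --
  FD 15: (0,-15) -> (0,-30) [heading=270, draw]
  LT 270: heading 270 -> 180
  FD 16: (0,-30) -> (-16,-30) [heading=180, draw]
  REPEAT 3 [
    -- iteration 1/3 --
    FD 2: (-16,-30) -> (-18,-30) [heading=180, draw]
    LT 94: heading 180 -> 274
    BK 2: (-18,-30) -> (-18.14,-28.005) [heading=274, draw]
    -- iteration 2/3 --
    FD 2: (-18.14,-28.005) -> (-18,-30) [heading=274, draw]
    LT 94: heading 274 -> 8
    BK 2: (-18,-30) -> (-19.981,-30.278) [heading=8, draw]
    -- iteration 3/3 --
    FD 2: (-19.981,-30.278) -> (-18,-30) [heading=8, draw]
    LT 94: heading 8 -> 102
    BK 2: (-18,-30) -> (-17.584,-31.956) [heading=102, draw]
  ]
  -- iteration 2/2 --
  FD 15: (-17.584,-31.956) -> (-20.703,-17.284) [heading=102, draw]
  LT 270: heading 102 -> 12
  FD 16: (-20.703,-17.284) -> (-5.052,-13.957) [heading=12, draw]
  REPEAT 3 [
    -- iteration 1/3 --
    FD 2: (-5.052,-13.957) -> (-3.096,-13.542) [heading=12, draw]
    LT 94: heading 12 -> 106
    BK 2: (-3.096,-13.542) -> (-2.545,-15.464) [heading=106, draw]
    -- iteration 2/3 --
    FD 2: (-2.545,-15.464) -> (-3.096,-13.542) [heading=106, draw]
    LT 94: heading 106 -> 200
    BK 2: (-3.096,-13.542) -> (-1.217,-12.858) [heading=200, draw]
    -- iteration 3/3 --
    FD 2: (-1.217,-12.858) -> (-3.096,-13.542) [heading=200, draw]
    LT 94: heading 200 -> 294
    BK 2: (-3.096,-13.542) -> (-3.91,-11.715) [heading=294, draw]
  ]
]
RT 90: heading 294 -> 204
BK 9: (-3.91,-11.715) -> (4.312,-8.054) [heading=204, draw]
RT 270: heading 204 -> 294
Final: pos=(4.312,-8.054), heading=294, 18 segment(s) drawn

Segment endpoints: x in {-20.703, -19.981, -18.14, -18, -17.584, -16, -5.052, -3.91, -3.096, -2.545, -1.217, 0, 0, 0, 4.312}, y in {-31.956, -30.278, -30, -30, -28.005, -17.284, -15.464, -15, -13.957, -13.542, -12.858, -11.715, -8.054, 0}
xmin=-20.703, ymin=-31.956, xmax=4.312, ymax=0

Answer: -20.703 -31.956 4.312 0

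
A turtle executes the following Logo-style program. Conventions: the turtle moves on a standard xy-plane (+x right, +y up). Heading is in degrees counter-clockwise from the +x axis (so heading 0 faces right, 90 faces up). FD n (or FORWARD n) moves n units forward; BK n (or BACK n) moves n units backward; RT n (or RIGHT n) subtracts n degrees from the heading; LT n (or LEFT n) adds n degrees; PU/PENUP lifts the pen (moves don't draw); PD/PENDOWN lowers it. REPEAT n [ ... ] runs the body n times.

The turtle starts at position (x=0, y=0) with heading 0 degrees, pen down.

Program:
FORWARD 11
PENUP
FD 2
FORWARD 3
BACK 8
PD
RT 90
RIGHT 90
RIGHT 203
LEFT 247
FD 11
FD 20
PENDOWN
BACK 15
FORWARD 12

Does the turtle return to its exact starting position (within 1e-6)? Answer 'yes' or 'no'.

Answer: no

Derivation:
Executing turtle program step by step:
Start: pos=(0,0), heading=0, pen down
FD 11: (0,0) -> (11,0) [heading=0, draw]
PU: pen up
FD 2: (11,0) -> (13,0) [heading=0, move]
FD 3: (13,0) -> (16,0) [heading=0, move]
BK 8: (16,0) -> (8,0) [heading=0, move]
PD: pen down
RT 90: heading 0 -> 270
RT 90: heading 270 -> 180
RT 203: heading 180 -> 337
LT 247: heading 337 -> 224
FD 11: (8,0) -> (0.087,-7.641) [heading=224, draw]
FD 20: (0.087,-7.641) -> (-14.3,-21.534) [heading=224, draw]
PD: pen down
BK 15: (-14.3,-21.534) -> (-3.509,-11.115) [heading=224, draw]
FD 12: (-3.509,-11.115) -> (-12.142,-19.45) [heading=224, draw]
Final: pos=(-12.142,-19.45), heading=224, 5 segment(s) drawn

Start position: (0, 0)
Final position: (-12.142, -19.45)
Distance = 22.929; >= 1e-6 -> NOT closed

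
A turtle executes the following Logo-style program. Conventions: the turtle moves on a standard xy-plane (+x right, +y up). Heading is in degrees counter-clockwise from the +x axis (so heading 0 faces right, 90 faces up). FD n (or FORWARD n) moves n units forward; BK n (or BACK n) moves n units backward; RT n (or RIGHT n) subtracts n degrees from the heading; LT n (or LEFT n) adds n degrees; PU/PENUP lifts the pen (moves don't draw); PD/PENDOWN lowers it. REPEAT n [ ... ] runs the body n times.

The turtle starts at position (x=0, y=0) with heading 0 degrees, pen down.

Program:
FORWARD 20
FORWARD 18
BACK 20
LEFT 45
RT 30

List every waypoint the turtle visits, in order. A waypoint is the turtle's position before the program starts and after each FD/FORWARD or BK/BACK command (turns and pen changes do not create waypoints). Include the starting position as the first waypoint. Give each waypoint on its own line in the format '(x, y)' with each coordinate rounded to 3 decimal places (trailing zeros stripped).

Answer: (0, 0)
(20, 0)
(38, 0)
(18, 0)

Derivation:
Executing turtle program step by step:
Start: pos=(0,0), heading=0, pen down
FD 20: (0,0) -> (20,0) [heading=0, draw]
FD 18: (20,0) -> (38,0) [heading=0, draw]
BK 20: (38,0) -> (18,0) [heading=0, draw]
LT 45: heading 0 -> 45
RT 30: heading 45 -> 15
Final: pos=(18,0), heading=15, 3 segment(s) drawn
Waypoints (4 total):
(0, 0)
(20, 0)
(38, 0)
(18, 0)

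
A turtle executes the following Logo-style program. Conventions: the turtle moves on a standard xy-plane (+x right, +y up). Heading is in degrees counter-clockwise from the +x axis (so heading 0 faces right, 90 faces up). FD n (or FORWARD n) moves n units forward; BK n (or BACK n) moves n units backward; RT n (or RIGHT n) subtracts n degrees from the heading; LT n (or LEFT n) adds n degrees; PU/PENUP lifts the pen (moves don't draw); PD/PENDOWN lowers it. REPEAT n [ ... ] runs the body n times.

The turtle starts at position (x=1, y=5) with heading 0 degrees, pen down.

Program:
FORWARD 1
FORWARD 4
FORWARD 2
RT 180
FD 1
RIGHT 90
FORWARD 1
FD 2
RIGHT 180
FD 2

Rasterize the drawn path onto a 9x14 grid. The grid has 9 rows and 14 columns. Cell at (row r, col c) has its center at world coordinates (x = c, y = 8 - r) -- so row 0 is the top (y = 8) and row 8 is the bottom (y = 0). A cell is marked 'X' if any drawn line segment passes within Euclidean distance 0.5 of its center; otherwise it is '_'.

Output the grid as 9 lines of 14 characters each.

Answer: _______X______
_______X______
_______X______
_XXXXXXXX_____
______________
______________
______________
______________
______________

Derivation:
Segment 0: (1,5) -> (2,5)
Segment 1: (2,5) -> (6,5)
Segment 2: (6,5) -> (8,5)
Segment 3: (8,5) -> (7,5)
Segment 4: (7,5) -> (7,6)
Segment 5: (7,6) -> (7,8)
Segment 6: (7,8) -> (7,6)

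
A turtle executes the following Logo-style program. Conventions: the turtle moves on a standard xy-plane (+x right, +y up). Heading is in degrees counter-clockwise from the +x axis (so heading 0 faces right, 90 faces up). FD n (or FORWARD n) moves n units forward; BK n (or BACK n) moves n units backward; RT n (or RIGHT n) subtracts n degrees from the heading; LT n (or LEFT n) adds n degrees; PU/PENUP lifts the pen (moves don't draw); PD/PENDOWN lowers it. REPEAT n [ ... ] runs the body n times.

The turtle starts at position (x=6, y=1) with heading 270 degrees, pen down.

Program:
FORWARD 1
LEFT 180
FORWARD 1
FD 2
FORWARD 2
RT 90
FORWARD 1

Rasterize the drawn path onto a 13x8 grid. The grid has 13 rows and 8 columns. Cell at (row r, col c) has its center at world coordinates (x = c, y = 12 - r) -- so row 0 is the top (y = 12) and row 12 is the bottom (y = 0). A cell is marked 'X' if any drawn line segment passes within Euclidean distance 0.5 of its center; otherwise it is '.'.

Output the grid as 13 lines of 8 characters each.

Segment 0: (6,1) -> (6,0)
Segment 1: (6,0) -> (6,1)
Segment 2: (6,1) -> (6,3)
Segment 3: (6,3) -> (6,5)
Segment 4: (6,5) -> (7,5)

Answer: ........
........
........
........
........
........
........
......XX
......X.
......X.
......X.
......X.
......X.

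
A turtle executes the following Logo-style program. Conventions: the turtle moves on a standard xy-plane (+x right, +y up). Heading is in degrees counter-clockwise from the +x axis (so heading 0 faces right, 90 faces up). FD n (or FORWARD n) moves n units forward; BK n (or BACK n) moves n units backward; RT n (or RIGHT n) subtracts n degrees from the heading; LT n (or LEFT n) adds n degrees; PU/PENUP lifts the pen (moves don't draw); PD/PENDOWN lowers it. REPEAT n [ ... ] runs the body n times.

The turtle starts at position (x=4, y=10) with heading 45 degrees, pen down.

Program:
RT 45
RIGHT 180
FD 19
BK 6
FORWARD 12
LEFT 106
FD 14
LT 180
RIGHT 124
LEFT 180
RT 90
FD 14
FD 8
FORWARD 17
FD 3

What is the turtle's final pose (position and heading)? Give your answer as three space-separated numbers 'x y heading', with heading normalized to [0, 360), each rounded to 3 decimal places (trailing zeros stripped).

Executing turtle program step by step:
Start: pos=(4,10), heading=45, pen down
RT 45: heading 45 -> 0
RT 180: heading 0 -> 180
FD 19: (4,10) -> (-15,10) [heading=180, draw]
BK 6: (-15,10) -> (-9,10) [heading=180, draw]
FD 12: (-9,10) -> (-21,10) [heading=180, draw]
LT 106: heading 180 -> 286
FD 14: (-21,10) -> (-17.141,-3.458) [heading=286, draw]
LT 180: heading 286 -> 106
RT 124: heading 106 -> 342
LT 180: heading 342 -> 162
RT 90: heading 162 -> 72
FD 14: (-17.141,-3.458) -> (-12.815,9.857) [heading=72, draw]
FD 8: (-12.815,9.857) -> (-10.343,17.466) [heading=72, draw]
FD 17: (-10.343,17.466) -> (-5.089,33.634) [heading=72, draw]
FD 3: (-5.089,33.634) -> (-4.162,36.487) [heading=72, draw]
Final: pos=(-4.162,36.487), heading=72, 8 segment(s) drawn

Answer: -4.162 36.487 72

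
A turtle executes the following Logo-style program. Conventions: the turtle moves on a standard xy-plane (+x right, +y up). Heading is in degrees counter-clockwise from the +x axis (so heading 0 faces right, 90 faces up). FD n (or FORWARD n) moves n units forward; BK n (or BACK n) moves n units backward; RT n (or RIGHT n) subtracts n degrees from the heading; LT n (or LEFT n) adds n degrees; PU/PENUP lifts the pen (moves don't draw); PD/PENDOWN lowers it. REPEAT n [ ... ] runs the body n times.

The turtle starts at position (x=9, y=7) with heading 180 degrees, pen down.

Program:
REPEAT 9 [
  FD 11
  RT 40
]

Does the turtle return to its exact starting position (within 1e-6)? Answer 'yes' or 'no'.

Answer: yes

Derivation:
Executing turtle program step by step:
Start: pos=(9,7), heading=180, pen down
REPEAT 9 [
  -- iteration 1/9 --
  FD 11: (9,7) -> (-2,7) [heading=180, draw]
  RT 40: heading 180 -> 140
  -- iteration 2/9 --
  FD 11: (-2,7) -> (-10.426,14.071) [heading=140, draw]
  RT 40: heading 140 -> 100
  -- iteration 3/9 --
  FD 11: (-10.426,14.071) -> (-12.337,24.904) [heading=100, draw]
  RT 40: heading 100 -> 60
  -- iteration 4/9 --
  FD 11: (-12.337,24.904) -> (-6.837,34.43) [heading=60, draw]
  RT 40: heading 60 -> 20
  -- iteration 5/9 --
  FD 11: (-6.837,34.43) -> (3.5,38.192) [heading=20, draw]
  RT 40: heading 20 -> 340
  -- iteration 6/9 --
  FD 11: (3.5,38.192) -> (13.837,34.43) [heading=340, draw]
  RT 40: heading 340 -> 300
  -- iteration 7/9 --
  FD 11: (13.837,34.43) -> (19.337,24.904) [heading=300, draw]
  RT 40: heading 300 -> 260
  -- iteration 8/9 --
  FD 11: (19.337,24.904) -> (17.426,14.071) [heading=260, draw]
  RT 40: heading 260 -> 220
  -- iteration 9/9 --
  FD 11: (17.426,14.071) -> (9,7) [heading=220, draw]
  RT 40: heading 220 -> 180
]
Final: pos=(9,7), heading=180, 9 segment(s) drawn

Start position: (9, 7)
Final position: (9, 7)
Distance = 0; < 1e-6 -> CLOSED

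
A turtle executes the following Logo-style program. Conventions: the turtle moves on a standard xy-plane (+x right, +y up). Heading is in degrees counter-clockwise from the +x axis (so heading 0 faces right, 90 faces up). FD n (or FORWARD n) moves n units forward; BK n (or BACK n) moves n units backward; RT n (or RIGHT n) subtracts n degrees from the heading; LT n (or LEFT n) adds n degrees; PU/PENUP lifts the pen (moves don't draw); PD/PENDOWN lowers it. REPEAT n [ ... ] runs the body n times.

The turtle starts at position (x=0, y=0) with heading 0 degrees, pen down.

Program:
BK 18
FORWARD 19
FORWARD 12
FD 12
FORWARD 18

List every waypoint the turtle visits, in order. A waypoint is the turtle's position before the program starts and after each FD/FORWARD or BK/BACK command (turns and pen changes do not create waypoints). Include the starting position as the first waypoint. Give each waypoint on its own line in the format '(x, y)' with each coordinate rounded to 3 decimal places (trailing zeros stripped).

Executing turtle program step by step:
Start: pos=(0,0), heading=0, pen down
BK 18: (0,0) -> (-18,0) [heading=0, draw]
FD 19: (-18,0) -> (1,0) [heading=0, draw]
FD 12: (1,0) -> (13,0) [heading=0, draw]
FD 12: (13,0) -> (25,0) [heading=0, draw]
FD 18: (25,0) -> (43,0) [heading=0, draw]
Final: pos=(43,0), heading=0, 5 segment(s) drawn
Waypoints (6 total):
(0, 0)
(-18, 0)
(1, 0)
(13, 0)
(25, 0)
(43, 0)

Answer: (0, 0)
(-18, 0)
(1, 0)
(13, 0)
(25, 0)
(43, 0)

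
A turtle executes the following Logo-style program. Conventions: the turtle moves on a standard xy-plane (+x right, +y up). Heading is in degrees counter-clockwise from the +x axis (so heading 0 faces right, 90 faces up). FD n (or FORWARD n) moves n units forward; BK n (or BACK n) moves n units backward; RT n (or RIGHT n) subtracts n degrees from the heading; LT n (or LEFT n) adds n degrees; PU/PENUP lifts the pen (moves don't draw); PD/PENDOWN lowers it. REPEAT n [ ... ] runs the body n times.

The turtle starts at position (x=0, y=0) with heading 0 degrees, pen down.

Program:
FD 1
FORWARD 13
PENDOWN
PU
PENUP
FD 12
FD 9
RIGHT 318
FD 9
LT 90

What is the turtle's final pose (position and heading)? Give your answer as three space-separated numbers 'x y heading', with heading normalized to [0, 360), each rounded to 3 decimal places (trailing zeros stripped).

Executing turtle program step by step:
Start: pos=(0,0), heading=0, pen down
FD 1: (0,0) -> (1,0) [heading=0, draw]
FD 13: (1,0) -> (14,0) [heading=0, draw]
PD: pen down
PU: pen up
PU: pen up
FD 12: (14,0) -> (26,0) [heading=0, move]
FD 9: (26,0) -> (35,0) [heading=0, move]
RT 318: heading 0 -> 42
FD 9: (35,0) -> (41.688,6.022) [heading=42, move]
LT 90: heading 42 -> 132
Final: pos=(41.688,6.022), heading=132, 2 segment(s) drawn

Answer: 41.688 6.022 132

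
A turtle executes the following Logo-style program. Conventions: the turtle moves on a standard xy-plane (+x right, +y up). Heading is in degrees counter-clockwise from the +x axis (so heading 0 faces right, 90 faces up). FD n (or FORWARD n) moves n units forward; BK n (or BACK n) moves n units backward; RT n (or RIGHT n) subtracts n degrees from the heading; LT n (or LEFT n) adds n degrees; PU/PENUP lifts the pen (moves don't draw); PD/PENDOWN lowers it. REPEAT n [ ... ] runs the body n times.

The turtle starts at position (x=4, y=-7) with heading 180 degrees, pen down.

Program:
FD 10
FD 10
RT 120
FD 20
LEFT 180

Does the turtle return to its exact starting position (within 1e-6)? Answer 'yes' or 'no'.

Answer: no

Derivation:
Executing turtle program step by step:
Start: pos=(4,-7), heading=180, pen down
FD 10: (4,-7) -> (-6,-7) [heading=180, draw]
FD 10: (-6,-7) -> (-16,-7) [heading=180, draw]
RT 120: heading 180 -> 60
FD 20: (-16,-7) -> (-6,10.321) [heading=60, draw]
LT 180: heading 60 -> 240
Final: pos=(-6,10.321), heading=240, 3 segment(s) drawn

Start position: (4, -7)
Final position: (-6, 10.321)
Distance = 20; >= 1e-6 -> NOT closed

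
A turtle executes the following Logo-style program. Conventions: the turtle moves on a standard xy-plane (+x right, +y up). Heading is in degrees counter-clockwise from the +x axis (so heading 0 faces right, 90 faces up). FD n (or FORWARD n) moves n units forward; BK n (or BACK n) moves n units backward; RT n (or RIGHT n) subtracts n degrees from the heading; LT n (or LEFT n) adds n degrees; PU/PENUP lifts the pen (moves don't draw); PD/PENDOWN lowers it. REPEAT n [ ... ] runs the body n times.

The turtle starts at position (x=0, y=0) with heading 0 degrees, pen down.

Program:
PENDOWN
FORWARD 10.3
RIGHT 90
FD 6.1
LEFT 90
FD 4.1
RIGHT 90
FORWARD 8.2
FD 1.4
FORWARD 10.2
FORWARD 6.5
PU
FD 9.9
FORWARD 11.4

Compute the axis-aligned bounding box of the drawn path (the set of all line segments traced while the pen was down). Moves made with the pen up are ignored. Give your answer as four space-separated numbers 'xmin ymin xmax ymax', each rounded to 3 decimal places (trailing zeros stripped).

Answer: 0 -32.4 14.4 0

Derivation:
Executing turtle program step by step:
Start: pos=(0,0), heading=0, pen down
PD: pen down
FD 10.3: (0,0) -> (10.3,0) [heading=0, draw]
RT 90: heading 0 -> 270
FD 6.1: (10.3,0) -> (10.3,-6.1) [heading=270, draw]
LT 90: heading 270 -> 0
FD 4.1: (10.3,-6.1) -> (14.4,-6.1) [heading=0, draw]
RT 90: heading 0 -> 270
FD 8.2: (14.4,-6.1) -> (14.4,-14.3) [heading=270, draw]
FD 1.4: (14.4,-14.3) -> (14.4,-15.7) [heading=270, draw]
FD 10.2: (14.4,-15.7) -> (14.4,-25.9) [heading=270, draw]
FD 6.5: (14.4,-25.9) -> (14.4,-32.4) [heading=270, draw]
PU: pen up
FD 9.9: (14.4,-32.4) -> (14.4,-42.3) [heading=270, move]
FD 11.4: (14.4,-42.3) -> (14.4,-53.7) [heading=270, move]
Final: pos=(14.4,-53.7), heading=270, 7 segment(s) drawn

Segment endpoints: x in {0, 10.3, 14.4}, y in {-32.4, -25.9, -15.7, -14.3, -6.1, 0}
xmin=0, ymin=-32.4, xmax=14.4, ymax=0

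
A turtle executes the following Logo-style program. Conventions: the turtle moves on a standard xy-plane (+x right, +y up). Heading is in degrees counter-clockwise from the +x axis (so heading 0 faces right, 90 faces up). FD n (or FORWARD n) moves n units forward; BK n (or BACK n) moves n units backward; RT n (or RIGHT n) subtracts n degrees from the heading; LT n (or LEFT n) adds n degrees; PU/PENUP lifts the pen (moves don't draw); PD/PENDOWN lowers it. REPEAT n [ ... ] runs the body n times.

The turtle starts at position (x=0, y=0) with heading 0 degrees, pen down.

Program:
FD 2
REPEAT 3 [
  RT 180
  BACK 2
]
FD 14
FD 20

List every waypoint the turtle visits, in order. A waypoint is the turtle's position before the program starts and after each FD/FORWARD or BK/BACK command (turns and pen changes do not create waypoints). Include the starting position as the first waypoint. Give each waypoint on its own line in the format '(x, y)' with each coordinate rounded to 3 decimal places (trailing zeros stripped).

Answer: (0, 0)
(2, 0)
(4, 0)
(2, 0)
(4, 0)
(-10, 0)
(-30, 0)

Derivation:
Executing turtle program step by step:
Start: pos=(0,0), heading=0, pen down
FD 2: (0,0) -> (2,0) [heading=0, draw]
REPEAT 3 [
  -- iteration 1/3 --
  RT 180: heading 0 -> 180
  BK 2: (2,0) -> (4,0) [heading=180, draw]
  -- iteration 2/3 --
  RT 180: heading 180 -> 0
  BK 2: (4,0) -> (2,0) [heading=0, draw]
  -- iteration 3/3 --
  RT 180: heading 0 -> 180
  BK 2: (2,0) -> (4,0) [heading=180, draw]
]
FD 14: (4,0) -> (-10,0) [heading=180, draw]
FD 20: (-10,0) -> (-30,0) [heading=180, draw]
Final: pos=(-30,0), heading=180, 6 segment(s) drawn
Waypoints (7 total):
(0, 0)
(2, 0)
(4, 0)
(2, 0)
(4, 0)
(-10, 0)
(-30, 0)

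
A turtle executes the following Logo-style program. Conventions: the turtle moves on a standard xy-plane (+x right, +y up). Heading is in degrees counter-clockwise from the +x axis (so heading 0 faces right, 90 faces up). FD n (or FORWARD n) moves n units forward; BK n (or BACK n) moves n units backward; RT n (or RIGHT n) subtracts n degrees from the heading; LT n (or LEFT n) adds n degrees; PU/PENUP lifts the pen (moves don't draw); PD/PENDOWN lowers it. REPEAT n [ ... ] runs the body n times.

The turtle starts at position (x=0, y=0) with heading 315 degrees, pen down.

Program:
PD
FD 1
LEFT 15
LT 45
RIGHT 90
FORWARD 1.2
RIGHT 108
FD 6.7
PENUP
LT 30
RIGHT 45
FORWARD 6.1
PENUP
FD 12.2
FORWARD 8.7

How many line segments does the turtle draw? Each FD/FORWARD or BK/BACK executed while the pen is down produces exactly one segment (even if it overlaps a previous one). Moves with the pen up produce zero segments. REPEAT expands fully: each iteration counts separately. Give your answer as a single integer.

Answer: 3

Derivation:
Executing turtle program step by step:
Start: pos=(0,0), heading=315, pen down
PD: pen down
FD 1: (0,0) -> (0.707,-0.707) [heading=315, draw]
LT 15: heading 315 -> 330
LT 45: heading 330 -> 15
RT 90: heading 15 -> 285
FD 1.2: (0.707,-0.707) -> (1.018,-1.866) [heading=285, draw]
RT 108: heading 285 -> 177
FD 6.7: (1.018,-1.866) -> (-5.673,-1.516) [heading=177, draw]
PU: pen up
LT 30: heading 177 -> 207
RT 45: heading 207 -> 162
FD 6.1: (-5.673,-1.516) -> (-11.475,0.369) [heading=162, move]
PU: pen up
FD 12.2: (-11.475,0.369) -> (-23.077,4.139) [heading=162, move]
FD 8.7: (-23.077,4.139) -> (-31.352,6.828) [heading=162, move]
Final: pos=(-31.352,6.828), heading=162, 3 segment(s) drawn
Segments drawn: 3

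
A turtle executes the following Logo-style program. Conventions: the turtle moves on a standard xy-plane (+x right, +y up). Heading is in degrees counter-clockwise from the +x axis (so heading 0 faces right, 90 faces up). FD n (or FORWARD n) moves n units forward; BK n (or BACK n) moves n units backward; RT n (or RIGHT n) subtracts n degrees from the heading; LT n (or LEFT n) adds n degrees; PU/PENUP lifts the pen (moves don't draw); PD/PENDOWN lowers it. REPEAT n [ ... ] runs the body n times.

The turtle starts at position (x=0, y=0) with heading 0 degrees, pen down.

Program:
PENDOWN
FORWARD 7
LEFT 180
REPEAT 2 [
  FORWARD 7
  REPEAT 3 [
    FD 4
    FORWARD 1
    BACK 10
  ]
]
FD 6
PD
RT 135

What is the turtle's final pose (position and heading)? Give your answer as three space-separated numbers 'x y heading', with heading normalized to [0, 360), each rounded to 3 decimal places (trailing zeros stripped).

Answer: 17 0 45

Derivation:
Executing turtle program step by step:
Start: pos=(0,0), heading=0, pen down
PD: pen down
FD 7: (0,0) -> (7,0) [heading=0, draw]
LT 180: heading 0 -> 180
REPEAT 2 [
  -- iteration 1/2 --
  FD 7: (7,0) -> (0,0) [heading=180, draw]
  REPEAT 3 [
    -- iteration 1/3 --
    FD 4: (0,0) -> (-4,0) [heading=180, draw]
    FD 1: (-4,0) -> (-5,0) [heading=180, draw]
    BK 10: (-5,0) -> (5,0) [heading=180, draw]
    -- iteration 2/3 --
    FD 4: (5,0) -> (1,0) [heading=180, draw]
    FD 1: (1,0) -> (0,0) [heading=180, draw]
    BK 10: (0,0) -> (10,0) [heading=180, draw]
    -- iteration 3/3 --
    FD 4: (10,0) -> (6,0) [heading=180, draw]
    FD 1: (6,0) -> (5,0) [heading=180, draw]
    BK 10: (5,0) -> (15,0) [heading=180, draw]
  ]
  -- iteration 2/2 --
  FD 7: (15,0) -> (8,0) [heading=180, draw]
  REPEAT 3 [
    -- iteration 1/3 --
    FD 4: (8,0) -> (4,0) [heading=180, draw]
    FD 1: (4,0) -> (3,0) [heading=180, draw]
    BK 10: (3,0) -> (13,0) [heading=180, draw]
    -- iteration 2/3 --
    FD 4: (13,0) -> (9,0) [heading=180, draw]
    FD 1: (9,0) -> (8,0) [heading=180, draw]
    BK 10: (8,0) -> (18,0) [heading=180, draw]
    -- iteration 3/3 --
    FD 4: (18,0) -> (14,0) [heading=180, draw]
    FD 1: (14,0) -> (13,0) [heading=180, draw]
    BK 10: (13,0) -> (23,0) [heading=180, draw]
  ]
]
FD 6: (23,0) -> (17,0) [heading=180, draw]
PD: pen down
RT 135: heading 180 -> 45
Final: pos=(17,0), heading=45, 22 segment(s) drawn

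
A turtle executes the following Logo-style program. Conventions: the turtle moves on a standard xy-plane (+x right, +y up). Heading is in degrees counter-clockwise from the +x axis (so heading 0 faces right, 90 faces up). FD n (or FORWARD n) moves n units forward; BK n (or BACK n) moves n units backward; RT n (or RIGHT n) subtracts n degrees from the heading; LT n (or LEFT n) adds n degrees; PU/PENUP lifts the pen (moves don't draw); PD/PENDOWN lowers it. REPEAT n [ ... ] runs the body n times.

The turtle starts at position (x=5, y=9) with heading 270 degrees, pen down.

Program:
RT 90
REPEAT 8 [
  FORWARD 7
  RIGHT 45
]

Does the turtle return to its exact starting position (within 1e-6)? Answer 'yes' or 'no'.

Executing turtle program step by step:
Start: pos=(5,9), heading=270, pen down
RT 90: heading 270 -> 180
REPEAT 8 [
  -- iteration 1/8 --
  FD 7: (5,9) -> (-2,9) [heading=180, draw]
  RT 45: heading 180 -> 135
  -- iteration 2/8 --
  FD 7: (-2,9) -> (-6.95,13.95) [heading=135, draw]
  RT 45: heading 135 -> 90
  -- iteration 3/8 --
  FD 7: (-6.95,13.95) -> (-6.95,20.95) [heading=90, draw]
  RT 45: heading 90 -> 45
  -- iteration 4/8 --
  FD 7: (-6.95,20.95) -> (-2,25.899) [heading=45, draw]
  RT 45: heading 45 -> 0
  -- iteration 5/8 --
  FD 7: (-2,25.899) -> (5,25.899) [heading=0, draw]
  RT 45: heading 0 -> 315
  -- iteration 6/8 --
  FD 7: (5,25.899) -> (9.95,20.95) [heading=315, draw]
  RT 45: heading 315 -> 270
  -- iteration 7/8 --
  FD 7: (9.95,20.95) -> (9.95,13.95) [heading=270, draw]
  RT 45: heading 270 -> 225
  -- iteration 8/8 --
  FD 7: (9.95,13.95) -> (5,9) [heading=225, draw]
  RT 45: heading 225 -> 180
]
Final: pos=(5,9), heading=180, 8 segment(s) drawn

Start position: (5, 9)
Final position: (5, 9)
Distance = 0; < 1e-6 -> CLOSED

Answer: yes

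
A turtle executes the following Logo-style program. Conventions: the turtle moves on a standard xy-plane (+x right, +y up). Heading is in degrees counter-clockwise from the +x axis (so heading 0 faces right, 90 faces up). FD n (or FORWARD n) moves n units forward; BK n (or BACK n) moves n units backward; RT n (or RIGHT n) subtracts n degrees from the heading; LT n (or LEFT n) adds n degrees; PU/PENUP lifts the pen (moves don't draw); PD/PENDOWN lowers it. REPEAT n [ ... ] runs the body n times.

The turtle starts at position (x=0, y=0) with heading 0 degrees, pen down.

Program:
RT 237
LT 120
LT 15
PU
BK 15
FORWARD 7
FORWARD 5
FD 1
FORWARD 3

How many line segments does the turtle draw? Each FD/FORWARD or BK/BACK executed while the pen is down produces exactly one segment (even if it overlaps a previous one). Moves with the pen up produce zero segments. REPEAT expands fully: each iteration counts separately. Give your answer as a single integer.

Executing turtle program step by step:
Start: pos=(0,0), heading=0, pen down
RT 237: heading 0 -> 123
LT 120: heading 123 -> 243
LT 15: heading 243 -> 258
PU: pen up
BK 15: (0,0) -> (3.119,14.672) [heading=258, move]
FD 7: (3.119,14.672) -> (1.663,7.825) [heading=258, move]
FD 5: (1.663,7.825) -> (0.624,2.934) [heading=258, move]
FD 1: (0.624,2.934) -> (0.416,1.956) [heading=258, move]
FD 3: (0.416,1.956) -> (-0.208,-0.978) [heading=258, move]
Final: pos=(-0.208,-0.978), heading=258, 0 segment(s) drawn
Segments drawn: 0

Answer: 0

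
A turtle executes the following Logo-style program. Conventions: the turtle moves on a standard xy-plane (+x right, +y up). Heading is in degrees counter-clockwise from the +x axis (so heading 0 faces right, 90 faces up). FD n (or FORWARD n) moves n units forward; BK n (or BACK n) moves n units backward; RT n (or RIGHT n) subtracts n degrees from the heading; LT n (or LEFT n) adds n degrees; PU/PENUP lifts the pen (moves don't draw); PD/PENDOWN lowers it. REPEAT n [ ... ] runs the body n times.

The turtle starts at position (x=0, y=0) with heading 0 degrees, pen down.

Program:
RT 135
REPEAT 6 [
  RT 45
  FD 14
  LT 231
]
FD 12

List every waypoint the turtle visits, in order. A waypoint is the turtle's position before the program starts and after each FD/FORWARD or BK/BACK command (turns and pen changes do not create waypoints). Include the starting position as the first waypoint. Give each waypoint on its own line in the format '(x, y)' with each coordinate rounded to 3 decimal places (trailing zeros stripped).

Answer: (0, 0)
(-14, 0)
(-0.077, 1.463)
(-13.771, -1.447)
(-0.456, 2.879)
(-13.246, -2.815)
(-1.121, 4.185)
(-2.998, -7.668)

Derivation:
Executing turtle program step by step:
Start: pos=(0,0), heading=0, pen down
RT 135: heading 0 -> 225
REPEAT 6 [
  -- iteration 1/6 --
  RT 45: heading 225 -> 180
  FD 14: (0,0) -> (-14,0) [heading=180, draw]
  LT 231: heading 180 -> 51
  -- iteration 2/6 --
  RT 45: heading 51 -> 6
  FD 14: (-14,0) -> (-0.077,1.463) [heading=6, draw]
  LT 231: heading 6 -> 237
  -- iteration 3/6 --
  RT 45: heading 237 -> 192
  FD 14: (-0.077,1.463) -> (-13.771,-1.447) [heading=192, draw]
  LT 231: heading 192 -> 63
  -- iteration 4/6 --
  RT 45: heading 63 -> 18
  FD 14: (-13.771,-1.447) -> (-0.456,2.879) [heading=18, draw]
  LT 231: heading 18 -> 249
  -- iteration 5/6 --
  RT 45: heading 249 -> 204
  FD 14: (-0.456,2.879) -> (-13.246,-2.815) [heading=204, draw]
  LT 231: heading 204 -> 75
  -- iteration 6/6 --
  RT 45: heading 75 -> 30
  FD 14: (-13.246,-2.815) -> (-1.121,4.185) [heading=30, draw]
  LT 231: heading 30 -> 261
]
FD 12: (-1.121,4.185) -> (-2.998,-7.668) [heading=261, draw]
Final: pos=(-2.998,-7.668), heading=261, 7 segment(s) drawn
Waypoints (8 total):
(0, 0)
(-14, 0)
(-0.077, 1.463)
(-13.771, -1.447)
(-0.456, 2.879)
(-13.246, -2.815)
(-1.121, 4.185)
(-2.998, -7.668)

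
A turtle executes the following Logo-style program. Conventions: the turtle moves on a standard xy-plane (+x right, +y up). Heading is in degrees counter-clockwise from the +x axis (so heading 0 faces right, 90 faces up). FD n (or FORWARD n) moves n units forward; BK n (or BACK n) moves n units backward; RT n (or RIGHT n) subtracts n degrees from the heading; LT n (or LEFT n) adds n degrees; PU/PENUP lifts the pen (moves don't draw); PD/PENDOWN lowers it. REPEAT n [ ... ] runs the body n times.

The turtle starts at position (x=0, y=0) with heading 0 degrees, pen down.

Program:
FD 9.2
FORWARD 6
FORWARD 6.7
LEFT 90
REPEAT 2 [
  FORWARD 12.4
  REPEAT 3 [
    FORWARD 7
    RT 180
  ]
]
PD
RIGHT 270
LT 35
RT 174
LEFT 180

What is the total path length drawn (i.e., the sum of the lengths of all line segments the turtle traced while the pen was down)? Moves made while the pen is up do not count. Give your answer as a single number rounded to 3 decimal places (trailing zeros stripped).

Answer: 88.7

Derivation:
Executing turtle program step by step:
Start: pos=(0,0), heading=0, pen down
FD 9.2: (0,0) -> (9.2,0) [heading=0, draw]
FD 6: (9.2,0) -> (15.2,0) [heading=0, draw]
FD 6.7: (15.2,0) -> (21.9,0) [heading=0, draw]
LT 90: heading 0 -> 90
REPEAT 2 [
  -- iteration 1/2 --
  FD 12.4: (21.9,0) -> (21.9,12.4) [heading=90, draw]
  REPEAT 3 [
    -- iteration 1/3 --
    FD 7: (21.9,12.4) -> (21.9,19.4) [heading=90, draw]
    RT 180: heading 90 -> 270
    -- iteration 2/3 --
    FD 7: (21.9,19.4) -> (21.9,12.4) [heading=270, draw]
    RT 180: heading 270 -> 90
    -- iteration 3/3 --
    FD 7: (21.9,12.4) -> (21.9,19.4) [heading=90, draw]
    RT 180: heading 90 -> 270
  ]
  -- iteration 2/2 --
  FD 12.4: (21.9,19.4) -> (21.9,7) [heading=270, draw]
  REPEAT 3 [
    -- iteration 1/3 --
    FD 7: (21.9,7) -> (21.9,0) [heading=270, draw]
    RT 180: heading 270 -> 90
    -- iteration 2/3 --
    FD 7: (21.9,0) -> (21.9,7) [heading=90, draw]
    RT 180: heading 90 -> 270
    -- iteration 3/3 --
    FD 7: (21.9,7) -> (21.9,0) [heading=270, draw]
    RT 180: heading 270 -> 90
  ]
]
PD: pen down
RT 270: heading 90 -> 180
LT 35: heading 180 -> 215
RT 174: heading 215 -> 41
LT 180: heading 41 -> 221
Final: pos=(21.9,0), heading=221, 11 segment(s) drawn

Segment lengths:
  seg 1: (0,0) -> (9.2,0), length = 9.2
  seg 2: (9.2,0) -> (15.2,0), length = 6
  seg 3: (15.2,0) -> (21.9,0), length = 6.7
  seg 4: (21.9,0) -> (21.9,12.4), length = 12.4
  seg 5: (21.9,12.4) -> (21.9,19.4), length = 7
  seg 6: (21.9,19.4) -> (21.9,12.4), length = 7
  seg 7: (21.9,12.4) -> (21.9,19.4), length = 7
  seg 8: (21.9,19.4) -> (21.9,7), length = 12.4
  seg 9: (21.9,7) -> (21.9,0), length = 7
  seg 10: (21.9,0) -> (21.9,7), length = 7
  seg 11: (21.9,7) -> (21.9,0), length = 7
Total = 88.7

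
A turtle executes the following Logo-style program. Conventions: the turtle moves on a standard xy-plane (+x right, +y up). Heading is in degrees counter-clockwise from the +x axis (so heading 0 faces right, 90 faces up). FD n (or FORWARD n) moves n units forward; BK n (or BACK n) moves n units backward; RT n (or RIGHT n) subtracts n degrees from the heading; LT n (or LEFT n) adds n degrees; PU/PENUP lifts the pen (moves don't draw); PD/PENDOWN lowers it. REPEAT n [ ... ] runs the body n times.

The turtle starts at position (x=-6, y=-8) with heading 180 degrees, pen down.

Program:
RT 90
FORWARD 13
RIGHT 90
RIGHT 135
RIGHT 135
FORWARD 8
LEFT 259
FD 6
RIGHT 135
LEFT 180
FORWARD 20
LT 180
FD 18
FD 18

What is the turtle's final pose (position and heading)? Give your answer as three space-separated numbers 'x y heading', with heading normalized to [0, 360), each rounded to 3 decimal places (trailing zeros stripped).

Executing turtle program step by step:
Start: pos=(-6,-8), heading=180, pen down
RT 90: heading 180 -> 90
FD 13: (-6,-8) -> (-6,5) [heading=90, draw]
RT 90: heading 90 -> 0
RT 135: heading 0 -> 225
RT 135: heading 225 -> 90
FD 8: (-6,5) -> (-6,13) [heading=90, draw]
LT 259: heading 90 -> 349
FD 6: (-6,13) -> (-0.11,11.855) [heading=349, draw]
RT 135: heading 349 -> 214
LT 180: heading 214 -> 34
FD 20: (-0.11,11.855) -> (16.471,23.039) [heading=34, draw]
LT 180: heading 34 -> 214
FD 18: (16.471,23.039) -> (1.548,12.974) [heading=214, draw]
FD 18: (1.548,12.974) -> (-13.375,2.908) [heading=214, draw]
Final: pos=(-13.375,2.908), heading=214, 6 segment(s) drawn

Answer: -13.375 2.908 214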